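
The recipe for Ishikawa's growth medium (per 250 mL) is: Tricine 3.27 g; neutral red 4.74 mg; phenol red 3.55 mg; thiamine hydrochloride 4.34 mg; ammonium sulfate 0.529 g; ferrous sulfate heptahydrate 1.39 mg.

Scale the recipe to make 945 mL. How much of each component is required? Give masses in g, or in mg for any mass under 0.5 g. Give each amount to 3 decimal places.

Ratio of target to recipe volume: 945 / 250 = 3.78.
Tricine: 3.27 g × (945 mL / 250 mL) = 12.361 g
neutral red: 4.74 mg × (945 mL / 250 mL) = 17.917 mg
phenol red: 3.55 mg × (945 mL / 250 mL) = 13.419 mg
thiamine hydrochloride: 4.34 mg × (945 mL / 250 mL) = 16.405 mg
ammonium sulfate: 0.529 g × (945 mL / 250 mL) = 2.000 g
ferrous sulfate heptahydrate: 1.39 mg × (945 mL / 250 mL) = 5.254 mg

Tricine 12.361 g; neutral red 17.917 mg; phenol red 13.419 mg; thiamine hydrochloride 16.405 mg; ammonium sulfate 2.000 g; ferrous sulfate heptahydrate 5.254 mg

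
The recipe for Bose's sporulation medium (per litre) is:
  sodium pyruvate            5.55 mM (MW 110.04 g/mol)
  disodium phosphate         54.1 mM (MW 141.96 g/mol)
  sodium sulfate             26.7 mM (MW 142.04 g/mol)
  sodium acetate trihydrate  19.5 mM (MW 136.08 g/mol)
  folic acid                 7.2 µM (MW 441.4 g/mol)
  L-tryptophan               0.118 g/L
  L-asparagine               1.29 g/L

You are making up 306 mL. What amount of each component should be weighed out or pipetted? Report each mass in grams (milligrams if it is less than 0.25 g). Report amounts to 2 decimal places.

Working volume: 306 mL = 0.306 L.
sodium pyruvate: 5.55 mmol/L × 110.04 mg/mmol × 0.306 L = 186.88 mg
disodium phosphate: 54.1 mmol/L × 141.96 g/mol × 0.306 L ÷ 1000 = 2.35 g
sodium sulfate: 26.7 mmol/L × 142.04 g/mol × 0.306 L ÷ 1000 = 1.16 g
sodium acetate trihydrate: 19.5 mmol/L × 136.08 g/mol × 0.306 L ÷ 1000 = 0.81 g
folic acid: 7.2 µmol/L × 441.4 g/mol × 0.306 L ÷ 1000 = 0.97 mg
L-tryptophan: 0.118 g/L × 0.306 L = 0.036108 g = 36.11 mg
L-asparagine: 1.29 g/L × 0.306 L = 0.39 g

sodium pyruvate 186.88 mg; disodium phosphate 2.35 g; sodium sulfate 1.16 g; sodium acetate trihydrate 0.81 g; folic acid 0.97 mg; L-tryptophan 36.11 mg; L-asparagine 0.39 g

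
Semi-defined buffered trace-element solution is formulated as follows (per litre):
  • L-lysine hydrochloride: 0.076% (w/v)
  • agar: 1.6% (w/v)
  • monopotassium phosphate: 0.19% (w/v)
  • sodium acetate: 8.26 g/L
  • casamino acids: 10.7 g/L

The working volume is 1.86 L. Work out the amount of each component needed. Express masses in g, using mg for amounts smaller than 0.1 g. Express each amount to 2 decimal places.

Scale factor relative to 1 L: 1.86.
L-lysine hydrochloride: 0.076 g per 100 mL × 1860 mL ÷ 100 = 1.41 g
agar: 1.6% w/v = 16 g/L → 16 × 1.86 L = 29.76 g
monopotassium phosphate: 0.19% w/v = 1.9 g/L → 1.9 × 1.86 L = 3.53 g
sodium acetate: 8.26 g/L × 1.86 L = 15.36 g
casamino acids: 10.7 g/L × 1.86 L = 19.90 g

L-lysine hydrochloride 1.41 g; agar 29.76 g; monopotassium phosphate 3.53 g; sodium acetate 15.36 g; casamino acids 19.90 g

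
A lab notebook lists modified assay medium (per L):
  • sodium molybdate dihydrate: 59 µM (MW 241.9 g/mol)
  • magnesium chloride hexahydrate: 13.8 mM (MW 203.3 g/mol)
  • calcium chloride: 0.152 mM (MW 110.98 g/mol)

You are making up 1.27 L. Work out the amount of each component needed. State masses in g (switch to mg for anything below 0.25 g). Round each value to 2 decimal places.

Working volume: 1.27 L.
sodium molybdate dihydrate: 59 µmol/L × 241.9 g/mol × 1.27 L ÷ 1000 = 18.13 mg
magnesium chloride hexahydrate: 13.8 mmol/L × 203.3 g/mol × 1.27 L ÷ 1000 = 3.56 g
calcium chloride: 0.152 mmol/L × 110.98 mg/mmol × 1.27 L = 21.42 mg

sodium molybdate dihydrate 18.13 mg; magnesium chloride hexahydrate 3.56 g; calcium chloride 21.42 mg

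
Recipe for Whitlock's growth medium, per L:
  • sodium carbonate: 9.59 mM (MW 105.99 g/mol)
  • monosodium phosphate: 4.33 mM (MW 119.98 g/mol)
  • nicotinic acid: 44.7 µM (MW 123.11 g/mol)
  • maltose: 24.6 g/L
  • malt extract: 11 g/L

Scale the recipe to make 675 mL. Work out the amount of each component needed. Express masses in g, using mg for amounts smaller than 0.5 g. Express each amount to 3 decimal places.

sodium carbonate 0.686 g; monosodium phosphate 350.672 mg; nicotinic acid 3.715 mg; maltose 16.605 g; malt extract 7.425 g

Scale factor relative to 1 L: 0.675.
sodium carbonate: 9.59 mmol/L × 105.99 g/mol × 0.675 L ÷ 1000 = 0.686 g
monosodium phosphate: 4.33 mmol/L × 119.98 mg/mmol × 0.675 L = 350.672 mg
nicotinic acid: 44.7 µmol/L × 123.11 g/mol × 0.675 L ÷ 1000 = 3.715 mg
maltose: 24.6 g/L × 0.675 L = 16.605 g
malt extract: 11 g/L × 0.675 L = 7.425 g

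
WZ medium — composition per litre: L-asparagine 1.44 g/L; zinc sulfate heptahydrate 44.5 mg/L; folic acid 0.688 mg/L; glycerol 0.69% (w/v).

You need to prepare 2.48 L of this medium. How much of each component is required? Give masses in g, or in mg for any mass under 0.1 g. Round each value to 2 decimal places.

L-asparagine 3.57 g; zinc sulfate heptahydrate 0.11 g; folic acid 1.71 mg; glycerol 17.11 g

Scale factor relative to 1 L: 2.48.
L-asparagine: 1.44 g/L × 2.48 L = 3.57 g
zinc sulfate heptahydrate: 44.5 mg/L × 2.48 L = 110.36 mg = 0.11 g
folic acid: 0.688 mg/L × 2.48 L = 1.71 mg
glycerol: 0.69 g per 100 mL × 2480 mL ÷ 100 = 17.11 g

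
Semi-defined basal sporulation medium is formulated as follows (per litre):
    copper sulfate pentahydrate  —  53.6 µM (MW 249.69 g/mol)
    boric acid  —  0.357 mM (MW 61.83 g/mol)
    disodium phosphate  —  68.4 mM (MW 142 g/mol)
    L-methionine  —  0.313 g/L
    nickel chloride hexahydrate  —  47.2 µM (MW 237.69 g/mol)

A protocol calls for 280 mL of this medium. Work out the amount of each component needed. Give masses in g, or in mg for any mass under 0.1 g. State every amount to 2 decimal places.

copper sulfate pentahydrate 3.75 mg; boric acid 6.18 mg; disodium phosphate 2.72 g; L-methionine 87.64 mg; nickel chloride hexahydrate 3.14 mg

Working volume: 280 mL = 0.28 L.
copper sulfate pentahydrate: 53.6 µmol/L × 249.69 g/mol × 0.28 L ÷ 1000 = 3.75 mg
boric acid: 0.357 mmol/L × 61.83 mg/mmol × 0.28 L = 6.18 mg
disodium phosphate: 68.4 mmol/L × 142 g/mol × 0.28 L ÷ 1000 = 2.72 g
L-methionine: 0.313 g/L × 0.28 L = 0.08764 g = 87.64 mg
nickel chloride hexahydrate: 47.2 µmol/L × 237.69 g/mol × 0.28 L ÷ 1000 = 3.14 mg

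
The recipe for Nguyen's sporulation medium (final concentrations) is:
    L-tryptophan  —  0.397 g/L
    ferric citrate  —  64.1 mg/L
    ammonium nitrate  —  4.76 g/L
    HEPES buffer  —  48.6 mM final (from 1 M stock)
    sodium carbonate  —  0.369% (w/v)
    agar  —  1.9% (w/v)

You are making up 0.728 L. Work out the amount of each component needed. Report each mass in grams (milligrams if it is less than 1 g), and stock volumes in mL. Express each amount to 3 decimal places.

Scale factor relative to 1 L: 0.728.
L-tryptophan: 0.397 g/L × 0.728 L = 0.289016 g = 289.016 mg
ferric citrate: 64.1 mg/L × 0.728 L = 46.665 mg
ammonium nitrate: 4.76 g/L × 0.728 L = 3.465 g
HEPES buffer: dilute stock: 48.6 mM × 728 mL ÷ 1000 mM = 35.381 mL
sodium carbonate: 0.369 g per 100 mL × 728 mL ÷ 100 = 2.686 g
agar: 1.9% w/v = 19 g/L → 19 × 0.728 L = 13.832 g

L-tryptophan 289.016 mg; ferric citrate 46.665 mg; ammonium nitrate 3.465 g; HEPES buffer 35.381 mL; sodium carbonate 2.686 g; agar 13.832 g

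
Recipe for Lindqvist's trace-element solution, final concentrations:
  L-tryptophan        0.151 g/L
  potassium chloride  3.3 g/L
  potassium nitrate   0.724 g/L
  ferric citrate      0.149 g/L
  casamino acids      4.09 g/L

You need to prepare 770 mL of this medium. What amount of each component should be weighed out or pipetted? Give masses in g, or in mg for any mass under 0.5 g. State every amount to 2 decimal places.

L-tryptophan 116.27 mg; potassium chloride 2.54 g; potassium nitrate 0.56 g; ferric citrate 114.73 mg; casamino acids 3.15 g

Target volume = 770 mL = 0.77 L.
L-tryptophan: 0.151 g/L × 0.77 L = 0.11627 g = 116.27 mg
potassium chloride: 3.3 g/L × 0.77 L = 2.54 g
potassium nitrate: 0.724 g/L × 0.77 L = 0.56 g
ferric citrate: 0.149 g/L × 0.77 L = 0.11473 g = 114.73 mg
casamino acids: 4.09 g/L × 0.77 L = 3.15 g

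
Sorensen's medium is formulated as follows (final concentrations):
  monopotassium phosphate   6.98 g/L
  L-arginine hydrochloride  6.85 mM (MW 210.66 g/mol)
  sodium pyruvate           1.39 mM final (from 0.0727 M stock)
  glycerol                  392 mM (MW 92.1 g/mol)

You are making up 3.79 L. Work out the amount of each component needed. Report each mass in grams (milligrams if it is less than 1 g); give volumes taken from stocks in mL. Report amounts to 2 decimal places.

Scale factor relative to 1 L: 3.79.
monopotassium phosphate: 6.98 g/L × 3.79 L = 26.45 g
L-arginine hydrochloride: 6.85 mmol/L × 210.66 g/mol × 3.79 L ÷ 1000 = 5.47 g
sodium pyruvate: dilute stock: 1.39 mM × 3790 mL ÷ 72.7 mM = 72.46 mL
glycerol: 392 mmol/L × 92.1 g/mol × 3.79 L ÷ 1000 = 136.83 g

monopotassium phosphate 26.45 g; L-arginine hydrochloride 5.47 g; sodium pyruvate 72.46 mL; glycerol 136.83 g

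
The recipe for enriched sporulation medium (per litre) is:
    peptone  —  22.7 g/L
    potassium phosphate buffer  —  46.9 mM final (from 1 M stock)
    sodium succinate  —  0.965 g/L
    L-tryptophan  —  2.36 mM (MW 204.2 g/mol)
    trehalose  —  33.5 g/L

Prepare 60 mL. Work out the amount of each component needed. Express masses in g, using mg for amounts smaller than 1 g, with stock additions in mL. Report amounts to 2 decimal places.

peptone 1.36 g; potassium phosphate buffer 2.81 mL; sodium succinate 57.90 mg; L-tryptophan 28.91 mg; trehalose 2.01 g

Working volume: 60 mL = 0.06 L.
peptone: 22.7 g/L × 0.06 L = 1.36 g
potassium phosphate buffer: C1V1 = C2V2 → 46.9 mM × 60 mL ÷ 1000 mM = 2.81 mL
sodium succinate: 0.965 g/L × 0.06 L = 0.0579 g = 57.90 mg
L-tryptophan: 2.36 mmol/L × 204.2 mg/mmol × 0.06 L = 28.91 mg
trehalose: 33.5 g/L × 0.06 L = 2.01 g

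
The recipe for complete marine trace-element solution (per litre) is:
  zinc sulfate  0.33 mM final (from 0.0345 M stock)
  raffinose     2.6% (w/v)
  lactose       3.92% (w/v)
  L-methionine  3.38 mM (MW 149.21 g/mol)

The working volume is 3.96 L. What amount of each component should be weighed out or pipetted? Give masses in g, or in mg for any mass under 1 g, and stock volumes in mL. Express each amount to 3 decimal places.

zinc sulfate 37.878 mL; raffinose 102.960 g; lactose 155.232 g; L-methionine 1.997 g

Scale factor relative to 1 L: 3.96.
zinc sulfate: V = C2·V2/C1 = 0.33 mM × 3960 mL ÷ 34.5 mM = 37.878 mL
raffinose: 2.6% w/v = 26 g/L → 26 × 3.96 L = 102.960 g
lactose: 3.92% w/v = 39.2 g/L → 39.2 × 3.96 L = 155.232 g
L-methionine: 3.38 mmol/L × 149.21 g/mol × 3.96 L ÷ 1000 = 1.997 g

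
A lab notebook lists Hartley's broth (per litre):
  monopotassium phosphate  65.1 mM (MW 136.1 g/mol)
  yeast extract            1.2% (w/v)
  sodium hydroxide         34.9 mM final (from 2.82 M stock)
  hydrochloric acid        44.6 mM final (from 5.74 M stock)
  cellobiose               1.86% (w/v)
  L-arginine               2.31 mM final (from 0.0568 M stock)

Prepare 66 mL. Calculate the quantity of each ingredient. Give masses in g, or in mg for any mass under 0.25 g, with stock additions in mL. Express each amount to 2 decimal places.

monopotassium phosphate 0.58 g; yeast extract 0.79 g; sodium hydroxide 0.82 mL; hydrochloric acid 0.51 mL; cellobiose 1.23 g; L-arginine 2.68 mL

Working volume: 66 mL = 0.066 L.
monopotassium phosphate: 65.1 mmol/L × 136.1 g/mol × 0.066 L ÷ 1000 = 0.58 g
yeast extract: 1.2% w/v = 12 g/L → 12 × 0.066 L = 0.79 g
sodium hydroxide: dilute stock: 34.9 mM × 66 mL ÷ 2820 mM = 0.82 mL
hydrochloric acid: dilute stock: 44.6 mM × 66 mL ÷ 5740 mM = 0.51 mL
cellobiose: 1.86% w/v = 18.6 g/L → 18.6 × 0.066 L = 1.23 g
L-arginine: dilute stock: 2.31 mM × 66 mL ÷ 56.8 mM = 2.68 mL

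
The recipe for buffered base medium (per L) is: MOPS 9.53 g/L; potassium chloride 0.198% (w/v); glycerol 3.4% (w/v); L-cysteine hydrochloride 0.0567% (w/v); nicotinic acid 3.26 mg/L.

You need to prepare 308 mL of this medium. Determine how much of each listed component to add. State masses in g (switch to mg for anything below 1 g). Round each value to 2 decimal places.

Target volume = 308 mL = 0.308 L.
MOPS: 9.53 g/L × 0.308 L = 2.94 g
potassium chloride: 0.198 g per 100 mL × 308 mL ÷ 100 = 0.60984 g = 609.84 mg
glycerol: 3.4 g per 100 mL × 308 mL ÷ 100 = 10.47 g
L-cysteine hydrochloride: 0.0567 g per 100 mL × 308 mL ÷ 100 = 0.174636 g = 174.64 mg
nicotinic acid: 3.26 mg/L × 0.308 L = 1.00 mg

MOPS 2.94 g; potassium chloride 609.84 mg; glycerol 10.47 g; L-cysteine hydrochloride 174.64 mg; nicotinic acid 1.00 mg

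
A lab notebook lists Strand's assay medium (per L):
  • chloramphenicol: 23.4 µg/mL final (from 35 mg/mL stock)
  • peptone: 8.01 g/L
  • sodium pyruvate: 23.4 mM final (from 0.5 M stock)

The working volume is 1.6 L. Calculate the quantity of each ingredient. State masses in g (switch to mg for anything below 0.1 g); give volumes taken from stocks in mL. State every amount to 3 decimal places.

Scale factor relative to 1 L: 1.6.
chloramphenicol: C1V1 = C2V2 → 23.4 µg/mL × 1600 mL ÷ 35000 µg/mL = 1.070 mL
peptone: 8.01 g/L × 1.6 L = 12.816 g
sodium pyruvate: V = C2·V2/C1 = 23.4 mM × 1600 mL ÷ 500 mM = 74.880 mL

chloramphenicol 1.070 mL; peptone 12.816 g; sodium pyruvate 74.880 mL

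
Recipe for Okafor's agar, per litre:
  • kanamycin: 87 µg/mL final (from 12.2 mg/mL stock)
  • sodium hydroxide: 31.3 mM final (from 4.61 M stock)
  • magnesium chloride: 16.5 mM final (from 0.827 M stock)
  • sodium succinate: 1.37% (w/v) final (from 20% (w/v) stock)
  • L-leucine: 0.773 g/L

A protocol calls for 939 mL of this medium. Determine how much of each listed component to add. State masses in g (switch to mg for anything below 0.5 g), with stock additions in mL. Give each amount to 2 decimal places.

Scale factor relative to 1 L: 0.939.
kanamycin: V = C2·V2/C1 = 87 µg/mL × 939 mL ÷ 12200 µg/mL = 6.70 mL
sodium hydroxide: V = C2·V2/C1 = 31.3 mM × 939 mL ÷ 4610 mM = 6.38 mL
magnesium chloride: dilute stock: 16.5 mM × 939 mL ÷ 827 mM = 18.73 mL
sodium succinate: C1V1 = C2V2 → 1.37% ÷ 20% × 939 mL = 64.32 mL
L-leucine: 0.773 g/L × 0.939 L = 0.73 g

kanamycin 6.70 mL; sodium hydroxide 6.38 mL; magnesium chloride 18.73 mL; sodium succinate 64.32 mL; L-leucine 0.73 g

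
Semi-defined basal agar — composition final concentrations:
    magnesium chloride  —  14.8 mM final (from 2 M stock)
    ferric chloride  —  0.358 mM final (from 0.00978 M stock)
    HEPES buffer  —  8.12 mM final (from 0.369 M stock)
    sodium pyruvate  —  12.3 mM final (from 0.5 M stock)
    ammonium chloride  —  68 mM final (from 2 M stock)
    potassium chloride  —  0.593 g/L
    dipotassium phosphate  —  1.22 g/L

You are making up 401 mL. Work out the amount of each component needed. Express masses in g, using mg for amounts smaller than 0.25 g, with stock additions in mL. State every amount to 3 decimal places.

Working volume: 401 mL = 0.401 L.
magnesium chloride: dilute stock: 14.8 mM × 401 mL ÷ 2000 mM = 2.967 mL
ferric chloride: dilute stock: 0.358 mM × 401 mL ÷ 9.78 mM = 14.679 mL
HEPES buffer: C1V1 = C2V2 → 8.12 mM × 401 mL ÷ 369 mM = 8.824 mL
sodium pyruvate: V = C2·V2/C1 = 12.3 mM × 401 mL ÷ 500 mM = 9.865 mL
ammonium chloride: C1V1 = C2V2 → 68 mM × 401 mL ÷ 2000 mM = 13.634 mL
potassium chloride: 0.593 g/L × 0.401 L = 0.237793 g = 237.793 mg
dipotassium phosphate: 1.22 g/L × 0.401 L = 0.489 g

magnesium chloride 2.967 mL; ferric chloride 14.679 mL; HEPES buffer 8.824 mL; sodium pyruvate 9.865 mL; ammonium chloride 13.634 mL; potassium chloride 237.793 mg; dipotassium phosphate 0.489 g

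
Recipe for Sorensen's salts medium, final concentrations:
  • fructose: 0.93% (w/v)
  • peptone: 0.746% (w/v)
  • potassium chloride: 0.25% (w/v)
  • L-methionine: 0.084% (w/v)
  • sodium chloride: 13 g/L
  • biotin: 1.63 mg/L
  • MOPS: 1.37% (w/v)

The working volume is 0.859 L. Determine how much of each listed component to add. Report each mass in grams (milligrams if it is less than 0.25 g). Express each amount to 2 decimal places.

Working volume: 0.859 L.
fructose: 0.93% w/v = 9.3 g/L → 9.3 × 0.859 L = 7.99 g
peptone: 0.746 g per 100 mL × 859 mL ÷ 100 = 6.41 g
potassium chloride: 0.25% w/v = 2.5 g/L → 2.5 × 0.859 L = 2.15 g
L-methionine: 0.084 g per 100 mL × 859 mL ÷ 100 = 0.72 g
sodium chloride: 13 g/L × 0.859 L = 11.17 g
biotin: 1.63 mg/L × 0.859 L = 1.40 mg
MOPS: 1.37% w/v = 13.7 g/L → 13.7 × 0.859 L = 11.77 g

fructose 7.99 g; peptone 6.41 g; potassium chloride 2.15 g; L-methionine 0.72 g; sodium chloride 11.17 g; biotin 1.40 mg; MOPS 11.77 g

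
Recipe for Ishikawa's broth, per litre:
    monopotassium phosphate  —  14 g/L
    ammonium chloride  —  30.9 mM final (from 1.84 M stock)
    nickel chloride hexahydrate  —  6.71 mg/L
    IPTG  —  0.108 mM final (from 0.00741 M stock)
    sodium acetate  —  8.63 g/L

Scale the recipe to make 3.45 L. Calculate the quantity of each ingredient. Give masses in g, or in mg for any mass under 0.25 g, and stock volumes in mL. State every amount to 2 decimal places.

monopotassium phosphate 48.30 g; ammonium chloride 57.94 mL; nickel chloride hexahydrate 23.15 mg; IPTG 50.28 mL; sodium acetate 29.77 g

Scale factor relative to 1 L: 3.45.
monopotassium phosphate: 14 g/L × 3.45 L = 48.30 g
ammonium chloride: dilute stock: 30.9 mM × 3450 mL ÷ 1840 mM = 57.94 mL
nickel chloride hexahydrate: 6.71 mg/L × 3.45 L = 23.15 mg
IPTG: V = C2·V2/C1 = 0.108 mM × 3450 mL ÷ 7.41 mM = 50.28 mL
sodium acetate: 8.63 g/L × 3.45 L = 29.77 g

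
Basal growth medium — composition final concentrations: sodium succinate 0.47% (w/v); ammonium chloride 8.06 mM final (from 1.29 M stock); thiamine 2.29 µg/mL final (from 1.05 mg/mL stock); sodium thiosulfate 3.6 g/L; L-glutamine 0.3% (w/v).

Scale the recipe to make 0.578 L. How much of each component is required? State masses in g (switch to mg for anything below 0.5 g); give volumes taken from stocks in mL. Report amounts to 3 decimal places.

sodium succinate 2.717 g; ammonium chloride 3.611 mL; thiamine 1.261 mL; sodium thiosulfate 2.081 g; L-glutamine 1.734 g

Scale factor relative to 1 L: 0.578.
sodium succinate: 0.47% w/v = 4.7 g/L → 4.7 × 0.578 L = 2.717 g
ammonium chloride: dilute stock: 8.06 mM × 578 mL ÷ 1290 mM = 3.611 mL
thiamine: C1V1 = C2V2 → 2.29 µg/mL × 578 mL ÷ 1050 µg/mL = 1.261 mL
sodium thiosulfate: 3.6 g/L × 0.578 L = 2.081 g
L-glutamine: 0.3 g per 100 mL × 578 mL ÷ 100 = 1.734 g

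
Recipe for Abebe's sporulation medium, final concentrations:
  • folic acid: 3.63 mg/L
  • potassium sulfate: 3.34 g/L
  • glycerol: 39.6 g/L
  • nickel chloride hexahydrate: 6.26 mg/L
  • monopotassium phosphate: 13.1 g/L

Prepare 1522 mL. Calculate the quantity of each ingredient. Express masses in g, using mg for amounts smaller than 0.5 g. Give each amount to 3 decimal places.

folic acid 5.525 mg; potassium sulfate 5.083 g; glycerol 60.271 g; nickel chloride hexahydrate 9.528 mg; monopotassium phosphate 19.938 g

Target volume = 1522 mL = 1.522 L.
folic acid: 3.63 mg/L × 1.522 L = 5.525 mg
potassium sulfate: 3.34 g/L × 1.522 L = 5.083 g
glycerol: 39.6 g/L × 1.522 L = 60.271 g
nickel chloride hexahydrate: 6.26 mg/L × 1.522 L = 9.528 mg
monopotassium phosphate: 13.1 g/L × 1.522 L = 19.938 g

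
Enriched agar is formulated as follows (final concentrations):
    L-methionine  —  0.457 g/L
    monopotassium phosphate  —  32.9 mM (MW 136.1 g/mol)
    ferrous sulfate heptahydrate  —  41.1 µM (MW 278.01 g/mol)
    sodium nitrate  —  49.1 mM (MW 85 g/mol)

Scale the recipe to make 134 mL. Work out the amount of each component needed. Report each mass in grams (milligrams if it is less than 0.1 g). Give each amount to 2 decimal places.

Working volume: 134 mL = 0.134 L.
L-methionine: 0.457 g/L × 0.134 L = 0.061238 g = 61.24 mg
monopotassium phosphate: 32.9 mmol/L × 136.1 g/mol × 0.134 L ÷ 1000 = 0.60 g
ferrous sulfate heptahydrate: 41.1 µmol/L × 278.01 g/mol × 0.134 L ÷ 1000 = 1.53 mg
sodium nitrate: 49.1 mmol/L × 85 g/mol × 0.134 L ÷ 1000 = 0.56 g

L-methionine 61.24 mg; monopotassium phosphate 0.60 g; ferrous sulfate heptahydrate 1.53 mg; sodium nitrate 0.56 g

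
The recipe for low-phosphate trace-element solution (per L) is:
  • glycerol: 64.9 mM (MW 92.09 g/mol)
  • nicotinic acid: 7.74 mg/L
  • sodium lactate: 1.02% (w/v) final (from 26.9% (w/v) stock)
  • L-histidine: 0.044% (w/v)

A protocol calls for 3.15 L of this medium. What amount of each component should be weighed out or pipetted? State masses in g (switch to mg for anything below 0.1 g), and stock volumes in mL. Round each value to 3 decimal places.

Working volume: 3.15 L.
glycerol: 64.9 mmol/L × 92.09 g/mol × 3.15 L ÷ 1000 = 18.826 g
nicotinic acid: 7.74 mg/L × 3.15 L = 24.381 mg
sodium lactate: dilute stock: 1.02% ÷ 26.9% × 3150 mL = 119.442 mL
L-histidine: 0.044 g per 100 mL × 3150 mL ÷ 100 = 1.386 g

glycerol 18.826 g; nicotinic acid 24.381 mg; sodium lactate 119.442 mL; L-histidine 1.386 g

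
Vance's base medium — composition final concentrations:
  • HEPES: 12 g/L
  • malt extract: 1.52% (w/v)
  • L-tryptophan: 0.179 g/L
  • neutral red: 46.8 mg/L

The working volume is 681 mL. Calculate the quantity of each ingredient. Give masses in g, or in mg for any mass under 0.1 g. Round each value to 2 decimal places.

Target volume = 681 mL = 0.681 L.
HEPES: 12 g/L × 0.681 L = 8.17 g
malt extract: 1.52 g per 100 mL × 681 mL ÷ 100 = 10.35 g
L-tryptophan: 0.179 g/L × 0.681 L = 0.12 g
neutral red: 46.8 mg/L × 0.681 L = 31.87 mg

HEPES 8.17 g; malt extract 10.35 g; L-tryptophan 0.12 g; neutral red 31.87 mg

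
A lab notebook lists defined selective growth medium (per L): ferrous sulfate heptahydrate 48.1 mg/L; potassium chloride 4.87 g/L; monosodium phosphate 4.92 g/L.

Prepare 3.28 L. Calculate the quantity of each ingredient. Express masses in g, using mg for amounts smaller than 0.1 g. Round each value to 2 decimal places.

ferrous sulfate heptahydrate 0.16 g; potassium chloride 15.97 g; monosodium phosphate 16.14 g

Scale factor relative to 1 L: 3.28.
ferrous sulfate heptahydrate: 48.1 mg/L × 3.28 L = 157.768 mg = 0.16 g
potassium chloride: 4.87 g/L × 3.28 L = 15.97 g
monosodium phosphate: 4.92 g/L × 3.28 L = 16.14 g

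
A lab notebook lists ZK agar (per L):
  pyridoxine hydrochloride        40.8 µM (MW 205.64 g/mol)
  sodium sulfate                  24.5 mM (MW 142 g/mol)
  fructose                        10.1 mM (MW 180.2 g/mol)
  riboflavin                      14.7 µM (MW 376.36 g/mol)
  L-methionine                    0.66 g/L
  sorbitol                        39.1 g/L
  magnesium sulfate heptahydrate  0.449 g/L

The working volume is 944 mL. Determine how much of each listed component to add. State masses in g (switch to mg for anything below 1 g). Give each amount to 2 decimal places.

Scale factor relative to 1 L: 0.944.
pyridoxine hydrochloride: 40.8 µmol/L × 205.64 g/mol × 0.944 L ÷ 1000 = 7.92 mg
sodium sulfate: 24.5 mmol/L × 142 g/mol × 0.944 L ÷ 1000 = 3.28 g
fructose: 10.1 mmol/L × 180.2 g/mol × 0.944 L ÷ 1000 = 1.72 g
riboflavin: 14.7 µmol/L × 376.36 g/mol × 0.944 L ÷ 1000 = 5.22 mg
L-methionine: 0.66 g/L × 0.944 L = 0.62304 g = 623.04 mg
sorbitol: 39.1 g/L × 0.944 L = 36.91 g
magnesium sulfate heptahydrate: 0.449 g/L × 0.944 L = 0.423856 g = 423.86 mg

pyridoxine hydrochloride 7.92 mg; sodium sulfate 3.28 g; fructose 1.72 g; riboflavin 5.22 mg; L-methionine 623.04 mg; sorbitol 36.91 g; magnesium sulfate heptahydrate 423.86 mg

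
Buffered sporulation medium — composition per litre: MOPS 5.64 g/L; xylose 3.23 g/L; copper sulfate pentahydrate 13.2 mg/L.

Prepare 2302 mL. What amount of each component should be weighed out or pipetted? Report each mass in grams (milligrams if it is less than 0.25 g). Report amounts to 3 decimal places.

MOPS 12.983 g; xylose 7.435 g; copper sulfate pentahydrate 30.386 mg

Working volume: 2302 mL = 2.302 L.
MOPS: 5.64 g/L × 2.302 L = 12.983 g
xylose: 3.23 g/L × 2.302 L = 7.435 g
copper sulfate pentahydrate: 13.2 mg/L × 2.302 L = 30.386 mg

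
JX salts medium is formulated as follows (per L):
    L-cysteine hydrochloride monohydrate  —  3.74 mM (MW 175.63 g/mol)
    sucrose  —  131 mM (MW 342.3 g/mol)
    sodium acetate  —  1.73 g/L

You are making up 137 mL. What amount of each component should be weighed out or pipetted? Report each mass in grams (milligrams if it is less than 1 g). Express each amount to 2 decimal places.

Scale factor relative to 1 L: 0.137.
L-cysteine hydrochloride monohydrate: 3.74 mmol/L × 175.63 mg/mmol × 0.137 L = 89.99 mg
sucrose: 131 mmol/L × 342.3 g/mol × 0.137 L ÷ 1000 = 6.14 g
sodium acetate: 1.73 g/L × 0.137 L = 0.23701 g = 237.01 mg

L-cysteine hydrochloride monohydrate 89.99 mg; sucrose 6.14 g; sodium acetate 237.01 mg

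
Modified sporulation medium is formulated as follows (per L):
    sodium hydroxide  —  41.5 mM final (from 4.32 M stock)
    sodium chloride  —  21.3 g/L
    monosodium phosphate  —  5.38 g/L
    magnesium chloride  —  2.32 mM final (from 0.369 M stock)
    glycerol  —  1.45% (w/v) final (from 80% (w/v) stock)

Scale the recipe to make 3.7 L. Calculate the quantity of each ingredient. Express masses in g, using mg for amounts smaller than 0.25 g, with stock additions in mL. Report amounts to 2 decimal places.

sodium hydroxide 35.54 mL; sodium chloride 78.81 g; monosodium phosphate 19.91 g; magnesium chloride 23.26 mL; glycerol 67.06 mL

Working volume: 3.7 L.
sodium hydroxide: V = C2·V2/C1 = 41.5 mM × 3700 mL ÷ 4320 mM = 35.54 mL
sodium chloride: 21.3 g/L × 3.7 L = 78.81 g
monosodium phosphate: 5.38 g/L × 3.7 L = 19.91 g
magnesium chloride: V = C2·V2/C1 = 2.32 mM × 3700 mL ÷ 369 mM = 23.26 mL
glycerol: V = C2·V2/C1 = 1.45% ÷ 80% × 3700 mL = 67.06 mL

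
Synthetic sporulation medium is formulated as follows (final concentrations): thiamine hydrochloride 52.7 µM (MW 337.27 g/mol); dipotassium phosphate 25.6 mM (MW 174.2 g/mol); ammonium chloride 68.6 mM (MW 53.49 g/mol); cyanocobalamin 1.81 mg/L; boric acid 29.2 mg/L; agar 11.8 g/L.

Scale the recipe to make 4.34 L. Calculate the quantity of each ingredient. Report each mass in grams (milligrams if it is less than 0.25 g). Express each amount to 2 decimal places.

Scale factor relative to 1 L: 4.34.
thiamine hydrochloride: 52.7 µmol/L × 337.27 g/mol × 4.34 L ÷ 1000 = 77.14 mg
dipotassium phosphate: 25.6 mmol/L × 174.2 g/mol × 4.34 L ÷ 1000 = 19.35 g
ammonium chloride: 68.6 mmol/L × 53.49 g/mol × 4.34 L ÷ 1000 = 15.93 g
cyanocobalamin: 1.81 mg/L × 4.34 L = 7.86 mg
boric acid: 29.2 mg/L × 4.34 L = 126.73 mg
agar: 11.8 g/L × 4.34 L = 51.21 g

thiamine hydrochloride 77.14 mg; dipotassium phosphate 19.35 g; ammonium chloride 15.93 g; cyanocobalamin 7.86 mg; boric acid 126.73 mg; agar 51.21 g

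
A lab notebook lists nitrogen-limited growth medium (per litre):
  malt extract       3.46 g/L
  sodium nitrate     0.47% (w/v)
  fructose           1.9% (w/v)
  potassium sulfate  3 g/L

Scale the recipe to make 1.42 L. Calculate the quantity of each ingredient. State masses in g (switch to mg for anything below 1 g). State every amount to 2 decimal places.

malt extract 4.91 g; sodium nitrate 6.67 g; fructose 26.98 g; potassium sulfate 4.26 g

Working volume: 1.42 L.
malt extract: 3.46 g/L × 1.42 L = 4.91 g
sodium nitrate: 0.47% w/v = 4.7 g/L → 4.7 × 1.42 L = 6.67 g
fructose: 1.9 g per 100 mL × 1420 mL ÷ 100 = 26.98 g
potassium sulfate: 3 g/L × 1.42 L = 4.26 g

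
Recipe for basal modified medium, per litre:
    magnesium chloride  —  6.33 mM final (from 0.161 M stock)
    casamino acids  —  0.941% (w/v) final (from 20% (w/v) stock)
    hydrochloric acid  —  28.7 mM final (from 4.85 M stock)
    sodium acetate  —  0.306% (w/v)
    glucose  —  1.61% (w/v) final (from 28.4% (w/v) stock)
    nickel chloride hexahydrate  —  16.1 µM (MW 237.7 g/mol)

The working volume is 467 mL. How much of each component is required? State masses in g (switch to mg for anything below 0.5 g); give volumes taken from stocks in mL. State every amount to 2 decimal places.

Target volume = 467 mL = 0.467 L.
magnesium chloride: C1V1 = C2V2 → 6.33 mM × 467 mL ÷ 161 mM = 18.36 mL
casamino acids: dilute stock: 0.941% ÷ 20% × 467 mL = 21.97 mL
hydrochloric acid: dilute stock: 28.7 mM × 467 mL ÷ 4850 mM = 2.76 mL
sodium acetate: 0.306% w/v = 3.06 g/L → 3.06 × 0.467 L = 1.43 g
glucose: dilute stock: 1.61% ÷ 28.4% × 467 mL = 26.47 mL
nickel chloride hexahydrate: 16.1 µmol/L × 237.7 g/mol × 0.467 L ÷ 1000 = 1.79 mg

magnesium chloride 18.36 mL; casamino acids 21.97 mL; hydrochloric acid 2.76 mL; sodium acetate 1.43 g; glucose 26.47 mL; nickel chloride hexahydrate 1.79 mg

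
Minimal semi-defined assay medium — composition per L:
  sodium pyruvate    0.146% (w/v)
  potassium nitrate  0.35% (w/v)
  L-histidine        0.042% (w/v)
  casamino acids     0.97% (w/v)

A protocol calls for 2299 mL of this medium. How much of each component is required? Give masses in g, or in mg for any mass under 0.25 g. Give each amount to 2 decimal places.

sodium pyruvate 3.36 g; potassium nitrate 8.05 g; L-histidine 0.97 g; casamino acids 22.30 g

Working volume: 2299 mL = 2.299 L.
sodium pyruvate: 0.146% w/v = 1.46 g/L → 1.46 × 2.299 L = 3.36 g
potassium nitrate: 0.35 g per 100 mL × 2299 mL ÷ 100 = 8.05 g
L-histidine: 0.042% w/v = 0.42 g/L → 0.42 × 2.299 L = 0.97 g
casamino acids: 0.97% w/v = 9.7 g/L → 9.7 × 2.299 L = 22.30 g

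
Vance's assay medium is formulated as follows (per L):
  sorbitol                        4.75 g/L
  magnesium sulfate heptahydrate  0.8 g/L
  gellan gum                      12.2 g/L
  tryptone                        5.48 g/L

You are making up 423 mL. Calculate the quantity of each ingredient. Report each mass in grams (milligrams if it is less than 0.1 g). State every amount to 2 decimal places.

Working volume: 423 mL = 0.423 L.
sorbitol: 4.75 g/L × 0.423 L = 2.01 g
magnesium sulfate heptahydrate: 0.8 g/L × 0.423 L = 0.34 g
gellan gum: 12.2 g/L × 0.423 L = 5.16 g
tryptone: 5.48 g/L × 0.423 L = 2.32 g

sorbitol 2.01 g; magnesium sulfate heptahydrate 0.34 g; gellan gum 5.16 g; tryptone 2.32 g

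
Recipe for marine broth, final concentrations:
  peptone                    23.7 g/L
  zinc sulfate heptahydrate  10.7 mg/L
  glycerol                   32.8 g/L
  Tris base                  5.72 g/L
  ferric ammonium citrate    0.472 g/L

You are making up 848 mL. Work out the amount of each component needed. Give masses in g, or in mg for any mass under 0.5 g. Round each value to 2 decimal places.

peptone 20.10 g; zinc sulfate heptahydrate 9.07 mg; glycerol 27.81 g; Tris base 4.85 g; ferric ammonium citrate 400.26 mg

Scale factor relative to 1 L: 0.848.
peptone: 23.7 g/L × 0.848 L = 20.10 g
zinc sulfate heptahydrate: 10.7 mg/L × 0.848 L = 9.07 mg
glycerol: 32.8 g/L × 0.848 L = 27.81 g
Tris base: 5.72 g/L × 0.848 L = 4.85 g
ferric ammonium citrate: 0.472 g/L × 0.848 L = 0.400256 g = 400.26 mg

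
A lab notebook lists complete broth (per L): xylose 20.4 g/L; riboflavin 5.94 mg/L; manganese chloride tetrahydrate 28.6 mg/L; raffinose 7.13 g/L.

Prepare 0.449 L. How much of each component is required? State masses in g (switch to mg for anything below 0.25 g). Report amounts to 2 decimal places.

xylose 9.16 g; riboflavin 2.67 mg; manganese chloride tetrahydrate 12.84 mg; raffinose 3.20 g

Working volume: 0.449 L.
xylose: 20.4 g/L × 0.449 L = 9.16 g
riboflavin: 5.94 mg/L × 0.449 L = 2.67 mg
manganese chloride tetrahydrate: 28.6 mg/L × 0.449 L = 12.84 mg
raffinose: 7.13 g/L × 0.449 L = 3.20 g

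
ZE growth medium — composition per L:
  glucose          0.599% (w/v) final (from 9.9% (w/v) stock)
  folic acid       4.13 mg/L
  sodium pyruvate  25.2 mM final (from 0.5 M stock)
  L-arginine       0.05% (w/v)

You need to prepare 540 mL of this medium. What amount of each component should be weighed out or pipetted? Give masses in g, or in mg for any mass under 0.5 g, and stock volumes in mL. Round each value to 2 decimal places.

glucose 32.67 mL; folic acid 2.23 mg; sodium pyruvate 27.22 mL; L-arginine 270.00 mg

Target volume = 540 mL = 0.54 L.
glucose: V = C2·V2/C1 = 0.599% ÷ 9.9% × 540 mL = 32.67 mL
folic acid: 4.13 mg/L × 0.54 L = 2.23 mg
sodium pyruvate: V = C2·V2/C1 = 25.2 mM × 540 mL ÷ 500 mM = 27.22 mL
L-arginine: 0.05% w/v = 0.5 g/L → 0.5 × 0.54 L = 0.27 g = 270.00 mg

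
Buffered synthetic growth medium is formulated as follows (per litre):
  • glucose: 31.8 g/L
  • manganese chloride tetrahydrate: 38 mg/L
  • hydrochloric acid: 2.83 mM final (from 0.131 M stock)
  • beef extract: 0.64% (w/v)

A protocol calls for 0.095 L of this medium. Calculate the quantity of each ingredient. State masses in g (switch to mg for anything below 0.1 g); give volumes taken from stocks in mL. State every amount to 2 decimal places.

Working volume: 0.095 L.
glucose: 31.8 g/L × 0.095 L = 3.02 g
manganese chloride tetrahydrate: 38 mg/L × 0.095 L = 3.61 mg
hydrochloric acid: C1V1 = C2V2 → 2.83 mM × 95 mL ÷ 131 mM = 2.05 mL
beef extract: 0.64% w/v = 6.4 g/L → 6.4 × 0.095 L = 0.61 g

glucose 3.02 g; manganese chloride tetrahydrate 3.61 mg; hydrochloric acid 2.05 mL; beef extract 0.61 g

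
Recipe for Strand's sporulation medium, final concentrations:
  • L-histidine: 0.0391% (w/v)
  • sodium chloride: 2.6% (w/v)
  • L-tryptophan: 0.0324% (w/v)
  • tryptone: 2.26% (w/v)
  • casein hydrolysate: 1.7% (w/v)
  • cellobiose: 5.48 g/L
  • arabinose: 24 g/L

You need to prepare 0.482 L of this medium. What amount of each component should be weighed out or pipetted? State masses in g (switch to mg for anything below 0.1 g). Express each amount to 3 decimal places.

L-histidine 0.188 g; sodium chloride 12.532 g; L-tryptophan 0.156 g; tryptone 10.893 g; casein hydrolysate 8.194 g; cellobiose 2.641 g; arabinose 11.568 g

Working volume: 0.482 L.
L-histidine: 0.0391 g per 100 mL × 482 mL ÷ 100 = 0.188 g
sodium chloride: 2.6% w/v = 26 g/L → 26 × 0.482 L = 12.532 g
L-tryptophan: 0.0324% w/v = 0.324 g/L → 0.324 × 0.482 L = 0.156 g
tryptone: 2.26% w/v = 22.6 g/L → 22.6 × 0.482 L = 10.893 g
casein hydrolysate: 1.7 g per 100 mL × 482 mL ÷ 100 = 8.194 g
cellobiose: 5.48 g/L × 0.482 L = 2.641 g
arabinose: 24 g/L × 0.482 L = 11.568 g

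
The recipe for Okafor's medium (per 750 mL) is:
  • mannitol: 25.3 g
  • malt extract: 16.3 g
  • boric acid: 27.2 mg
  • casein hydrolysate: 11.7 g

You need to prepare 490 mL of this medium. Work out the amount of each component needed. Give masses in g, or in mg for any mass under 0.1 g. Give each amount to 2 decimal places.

mannitol 16.53 g; malt extract 10.65 g; boric acid 17.77 mg; casein hydrolysate 7.64 g

Scale factor = 490 mL / 750 mL = 0.653333.
mannitol: 25.3 g × (490 mL / 750 mL) = 16.53 g
malt extract: 16.3 g × (490 mL / 750 mL) = 10.65 g
boric acid: 27.2 mg × (490 mL / 750 mL) = 17.77 mg
casein hydrolysate: 11.7 g × (490 mL / 750 mL) = 7.64 g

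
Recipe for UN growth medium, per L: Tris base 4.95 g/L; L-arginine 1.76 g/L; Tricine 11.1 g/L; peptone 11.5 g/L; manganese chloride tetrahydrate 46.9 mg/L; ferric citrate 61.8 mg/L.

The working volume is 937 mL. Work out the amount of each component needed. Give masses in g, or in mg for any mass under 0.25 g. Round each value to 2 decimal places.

Tris base 4.64 g; L-arginine 1.65 g; Tricine 10.40 g; peptone 10.78 g; manganese chloride tetrahydrate 43.95 mg; ferric citrate 57.91 mg

Target volume = 937 mL = 0.937 L.
Tris base: 4.95 g/L × 0.937 L = 4.64 g
L-arginine: 1.76 g/L × 0.937 L = 1.65 g
Tricine: 11.1 g/L × 0.937 L = 10.40 g
peptone: 11.5 g/L × 0.937 L = 10.78 g
manganese chloride tetrahydrate: 46.9 mg/L × 0.937 L = 43.95 mg
ferric citrate: 61.8 mg/L × 0.937 L = 57.91 mg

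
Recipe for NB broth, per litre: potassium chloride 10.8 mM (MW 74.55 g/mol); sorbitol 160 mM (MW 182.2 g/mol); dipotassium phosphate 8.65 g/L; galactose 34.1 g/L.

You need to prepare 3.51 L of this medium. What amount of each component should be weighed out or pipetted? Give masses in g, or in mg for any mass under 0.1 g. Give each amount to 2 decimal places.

Working volume: 3.51 L.
potassium chloride: 10.8 mmol/L × 74.55 g/mol × 3.51 L ÷ 1000 = 2.83 g
sorbitol: 160 mmol/L × 182.2 g/mol × 3.51 L ÷ 1000 = 102.32 g
dipotassium phosphate: 8.65 g/L × 3.51 L = 30.36 g
galactose: 34.1 g/L × 3.51 L = 119.69 g

potassium chloride 2.83 g; sorbitol 102.32 g; dipotassium phosphate 30.36 g; galactose 119.69 g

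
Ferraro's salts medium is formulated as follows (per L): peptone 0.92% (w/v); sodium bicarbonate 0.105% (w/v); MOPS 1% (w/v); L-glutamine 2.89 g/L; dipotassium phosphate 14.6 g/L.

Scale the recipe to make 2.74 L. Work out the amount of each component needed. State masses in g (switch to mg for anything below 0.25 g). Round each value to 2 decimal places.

Working volume: 2.74 L.
peptone: 0.92% w/v = 9.2 g/L → 9.2 × 2.74 L = 25.21 g
sodium bicarbonate: 0.105% w/v = 1.05 g/L → 1.05 × 2.74 L = 2.88 g
MOPS: 1 g per 100 mL × 2740 mL ÷ 100 = 27.40 g
L-glutamine: 2.89 g/L × 2.74 L = 7.92 g
dipotassium phosphate: 14.6 g/L × 2.74 L = 40.00 g

peptone 25.21 g; sodium bicarbonate 2.88 g; MOPS 27.40 g; L-glutamine 7.92 g; dipotassium phosphate 40.00 g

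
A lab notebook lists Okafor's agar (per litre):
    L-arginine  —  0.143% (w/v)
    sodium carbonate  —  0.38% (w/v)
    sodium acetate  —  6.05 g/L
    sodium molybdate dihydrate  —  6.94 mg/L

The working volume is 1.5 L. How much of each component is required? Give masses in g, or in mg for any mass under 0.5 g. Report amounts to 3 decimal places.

Scale factor relative to 1 L: 1.5.
L-arginine: 0.143 g per 100 mL × 1500 mL ÷ 100 = 2.145 g
sodium carbonate: 0.38% w/v = 3.8 g/L → 3.8 × 1.5 L = 5.700 g
sodium acetate: 6.05 g/L × 1.5 L = 9.075 g
sodium molybdate dihydrate: 6.94 mg/L × 1.5 L = 10.410 mg

L-arginine 2.145 g; sodium carbonate 5.700 g; sodium acetate 9.075 g; sodium molybdate dihydrate 10.410 mg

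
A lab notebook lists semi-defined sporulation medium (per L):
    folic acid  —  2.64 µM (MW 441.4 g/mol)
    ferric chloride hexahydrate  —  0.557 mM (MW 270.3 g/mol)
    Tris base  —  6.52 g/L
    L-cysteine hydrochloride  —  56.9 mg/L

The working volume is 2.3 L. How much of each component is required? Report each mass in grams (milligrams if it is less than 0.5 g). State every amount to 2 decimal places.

folic acid 2.68 mg; ferric chloride hexahydrate 346.28 mg; Tris base 15.00 g; L-cysteine hydrochloride 130.87 mg

Working volume: 2.3 L.
folic acid: 2.64 µmol/L × 441.4 g/mol × 2.3 L ÷ 1000 = 2.68 mg
ferric chloride hexahydrate: 0.557 mmol/L × 270.3 mg/mmol × 2.3 L = 346.28 mg
Tris base: 6.52 g/L × 2.3 L = 15.00 g
L-cysteine hydrochloride: 56.9 mg/L × 2.3 L = 130.87 mg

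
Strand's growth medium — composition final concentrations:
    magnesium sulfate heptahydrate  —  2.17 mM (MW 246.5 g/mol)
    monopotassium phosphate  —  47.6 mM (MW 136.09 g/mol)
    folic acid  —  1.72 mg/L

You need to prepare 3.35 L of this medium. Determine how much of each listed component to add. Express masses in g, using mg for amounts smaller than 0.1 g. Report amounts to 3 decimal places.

magnesium sulfate heptahydrate 1.792 g; monopotassium phosphate 21.701 g; folic acid 5.762 mg

Scale factor relative to 1 L: 3.35.
magnesium sulfate heptahydrate: 2.17 mmol/L × 246.5 g/mol × 3.35 L ÷ 1000 = 1.792 g
monopotassium phosphate: 47.6 mmol/L × 136.09 g/mol × 3.35 L ÷ 1000 = 21.701 g
folic acid: 1.72 mg/L × 3.35 L = 5.762 mg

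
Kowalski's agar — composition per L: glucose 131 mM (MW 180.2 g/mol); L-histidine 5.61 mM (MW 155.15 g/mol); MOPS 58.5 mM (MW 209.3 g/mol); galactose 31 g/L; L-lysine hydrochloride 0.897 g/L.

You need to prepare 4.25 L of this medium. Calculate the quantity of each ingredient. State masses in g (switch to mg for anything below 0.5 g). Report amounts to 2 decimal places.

Scale factor relative to 1 L: 4.25.
glucose: 131 mmol/L × 180.2 g/mol × 4.25 L ÷ 1000 = 100.33 g
L-histidine: 5.61 mmol/L × 155.15 g/mol × 4.25 L ÷ 1000 = 3.70 g
MOPS: 58.5 mmol/L × 209.3 g/mol × 4.25 L ÷ 1000 = 52.04 g
galactose: 31 g/L × 4.25 L = 131.75 g
L-lysine hydrochloride: 0.897 g/L × 4.25 L = 3.81 g

glucose 100.33 g; L-histidine 3.70 g; MOPS 52.04 g; galactose 131.75 g; L-lysine hydrochloride 3.81 g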